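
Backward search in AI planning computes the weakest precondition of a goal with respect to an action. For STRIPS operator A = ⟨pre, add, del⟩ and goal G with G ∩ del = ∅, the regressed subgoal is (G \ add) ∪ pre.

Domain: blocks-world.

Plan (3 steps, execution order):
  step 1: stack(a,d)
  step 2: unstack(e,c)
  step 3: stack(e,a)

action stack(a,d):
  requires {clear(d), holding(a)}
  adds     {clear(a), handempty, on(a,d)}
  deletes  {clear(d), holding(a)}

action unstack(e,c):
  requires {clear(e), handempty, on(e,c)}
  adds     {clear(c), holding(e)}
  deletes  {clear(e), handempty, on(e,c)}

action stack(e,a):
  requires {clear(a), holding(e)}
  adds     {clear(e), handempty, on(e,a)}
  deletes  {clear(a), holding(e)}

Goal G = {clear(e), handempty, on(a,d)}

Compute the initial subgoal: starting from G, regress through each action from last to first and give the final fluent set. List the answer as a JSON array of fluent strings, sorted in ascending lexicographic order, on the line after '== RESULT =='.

Regress step by step:
  through step 3 (stack(e,a)): drop {clear(e), handempty}, keep {on(a,d)}, require {clear(a), holding(e)}
    → {clear(a), holding(e), on(a,d)}
  through step 2 (unstack(e,c)): drop {holding(e)}, keep {clear(a), on(a,d)}, require {clear(e), handempty, on(e,c)}
    → {clear(a), clear(e), handempty, on(a,d), on(e,c)}
  through step 1 (stack(a,d)): drop {clear(a), handempty, on(a,d)}, keep {clear(e), on(e,c)}, require {clear(d), holding(a)}
    → {clear(d), clear(e), holding(a), on(e,c)}

== RESULT ==
["clear(d)", "clear(e)", "holding(a)", "on(e,c)"]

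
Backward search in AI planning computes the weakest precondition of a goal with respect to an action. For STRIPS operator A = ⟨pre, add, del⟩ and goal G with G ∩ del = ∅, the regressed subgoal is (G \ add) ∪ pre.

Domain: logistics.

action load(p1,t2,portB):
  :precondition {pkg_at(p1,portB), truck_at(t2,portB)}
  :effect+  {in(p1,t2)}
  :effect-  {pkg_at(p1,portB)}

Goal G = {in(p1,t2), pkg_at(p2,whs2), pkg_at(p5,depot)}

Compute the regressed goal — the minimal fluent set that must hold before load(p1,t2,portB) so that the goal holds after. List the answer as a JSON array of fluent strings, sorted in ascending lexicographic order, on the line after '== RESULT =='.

Regress:
  G ∩ del = {}  (empty — regression defined)
  G \ add = {in(p1,t2), pkg_at(p2,whs2), pkg_at(p5,depot)} \ {in(p1,t2)} = {pkg_at(p2,whs2), pkg_at(p5,depot)}
  ∪ pre   = {pkg_at(p2,whs2), pkg_at(p5,depot)} ∪ {pkg_at(p1,portB), truck_at(t2,portB)}
          = {pkg_at(p1,portB), pkg_at(p2,whs2), pkg_at(p5,depot), truck_at(t2,portB)}

== RESULT ==
["pkg_at(p1,portB)", "pkg_at(p2,whs2)", "pkg_at(p5,depot)", "truck_at(t2,portB)"]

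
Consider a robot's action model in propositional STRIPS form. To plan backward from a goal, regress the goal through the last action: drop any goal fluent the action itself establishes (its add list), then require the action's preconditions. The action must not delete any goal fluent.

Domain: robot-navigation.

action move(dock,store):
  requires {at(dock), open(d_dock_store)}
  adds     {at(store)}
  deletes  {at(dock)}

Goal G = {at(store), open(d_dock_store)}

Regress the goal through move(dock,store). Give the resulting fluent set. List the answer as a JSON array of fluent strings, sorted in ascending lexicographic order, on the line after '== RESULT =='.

Regress:
  G ∩ del = {}  (empty — regression defined)
  G \ add = {at(store), open(d_dock_store)} \ {at(store)} = {open(d_dock_store)}
  ∪ pre   = {open(d_dock_store)} ∪ {at(dock), open(d_dock_store)}
          = {at(dock), open(d_dock_store)}

== RESULT ==
["at(dock)", "open(d_dock_store)"]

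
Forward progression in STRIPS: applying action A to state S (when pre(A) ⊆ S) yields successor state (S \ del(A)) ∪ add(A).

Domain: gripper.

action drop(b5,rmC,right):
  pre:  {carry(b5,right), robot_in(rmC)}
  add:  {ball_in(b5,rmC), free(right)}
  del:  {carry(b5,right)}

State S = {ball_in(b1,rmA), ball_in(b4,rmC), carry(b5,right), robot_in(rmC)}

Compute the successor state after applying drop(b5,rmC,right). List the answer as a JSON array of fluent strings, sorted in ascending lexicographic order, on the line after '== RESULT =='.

Progress:
  pre ⊆ S: {carry(b5,right), robot_in(rmC)} ⊆ S  — applicable
  S \ del = {ball_in(b1,rmA), ball_in(b4,rmC), robot_in(rmC)}
  ∪ add   = {ball_in(b1,rmA), ball_in(b4,rmC), ball_in(b5,rmC), free(right), robot_in(rmC)}

== RESULT ==
["ball_in(b1,rmA)", "ball_in(b4,rmC)", "ball_in(b5,rmC)", "free(right)", "robot_in(rmC)"]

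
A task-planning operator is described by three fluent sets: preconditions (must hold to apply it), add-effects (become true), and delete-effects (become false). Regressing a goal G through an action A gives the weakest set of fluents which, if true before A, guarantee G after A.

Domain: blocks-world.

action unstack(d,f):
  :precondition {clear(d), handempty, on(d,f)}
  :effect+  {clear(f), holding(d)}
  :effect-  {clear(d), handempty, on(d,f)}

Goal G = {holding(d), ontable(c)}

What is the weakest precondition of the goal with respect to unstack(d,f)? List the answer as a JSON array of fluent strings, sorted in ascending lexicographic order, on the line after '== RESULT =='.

Compute (G \ add) ∪ pre:
  G ∩ del = {}  (empty — regression defined)
  G \ add = {holding(d), ontable(c)} \ {clear(f), holding(d)} = {ontable(c)}
  ∪ pre   = {ontable(c)} ∪ {clear(d), handempty, on(d,f)}
          = {clear(d), handempty, on(d,f), ontable(c)}

== RESULT ==
["clear(d)", "handempty", "on(d,f)", "ontable(c)"]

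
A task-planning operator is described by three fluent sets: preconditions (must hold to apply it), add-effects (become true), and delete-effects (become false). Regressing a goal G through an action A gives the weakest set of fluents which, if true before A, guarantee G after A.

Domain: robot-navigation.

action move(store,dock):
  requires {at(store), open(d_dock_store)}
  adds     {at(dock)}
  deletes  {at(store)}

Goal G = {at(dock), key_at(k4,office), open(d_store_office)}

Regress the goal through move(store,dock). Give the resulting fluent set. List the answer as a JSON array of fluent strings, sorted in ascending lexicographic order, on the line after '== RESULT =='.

Compute (G \ add) ∪ pre:
  G ∩ del = {}  (empty — regression defined)
  G \ add = {at(dock), key_at(k4,office), open(d_store_office)} \ {at(dock)} = {key_at(k4,office), open(d_store_office)}
  ∪ pre   = {key_at(k4,office), open(d_store_office)} ∪ {at(store), open(d_dock_store)}
          = {at(store), key_at(k4,office), open(d_dock_store), open(d_store_office)}

== RESULT ==
["at(store)", "key_at(k4,office)", "open(d_dock_store)", "open(d_store_office)"]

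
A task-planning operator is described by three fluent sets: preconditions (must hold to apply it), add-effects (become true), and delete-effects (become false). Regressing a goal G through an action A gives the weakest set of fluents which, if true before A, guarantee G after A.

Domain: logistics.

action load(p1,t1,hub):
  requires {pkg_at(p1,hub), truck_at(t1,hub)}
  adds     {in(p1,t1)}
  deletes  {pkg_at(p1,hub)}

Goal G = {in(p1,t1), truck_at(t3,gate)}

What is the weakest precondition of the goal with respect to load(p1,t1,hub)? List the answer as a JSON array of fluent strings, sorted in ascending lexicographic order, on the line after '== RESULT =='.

Regress:
  G ∩ del = {}  (empty — regression defined)
  G \ add = {in(p1,t1), truck_at(t3,gate)} \ {in(p1,t1)} = {truck_at(t3,gate)}
  ∪ pre   = {truck_at(t3,gate)} ∪ {pkg_at(p1,hub), truck_at(t1,hub)}
          = {pkg_at(p1,hub), truck_at(t1,hub), truck_at(t3,gate)}

== RESULT ==
["pkg_at(p1,hub)", "truck_at(t1,hub)", "truck_at(t3,gate)"]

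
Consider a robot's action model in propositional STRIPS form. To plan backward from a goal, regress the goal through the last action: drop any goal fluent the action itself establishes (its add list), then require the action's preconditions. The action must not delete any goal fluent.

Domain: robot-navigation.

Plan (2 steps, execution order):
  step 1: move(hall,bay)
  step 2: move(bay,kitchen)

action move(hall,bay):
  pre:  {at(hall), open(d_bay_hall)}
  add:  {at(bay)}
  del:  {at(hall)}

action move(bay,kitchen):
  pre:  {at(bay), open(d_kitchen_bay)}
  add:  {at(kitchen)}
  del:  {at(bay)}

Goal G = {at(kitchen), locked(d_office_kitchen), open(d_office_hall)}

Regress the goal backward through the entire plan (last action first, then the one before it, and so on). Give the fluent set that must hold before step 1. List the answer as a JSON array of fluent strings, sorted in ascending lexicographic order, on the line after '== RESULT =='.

Regress step by step:
  through step 2 (move(bay,kitchen)): drop {at(kitchen)}, keep {locked(d_office_kitchen), open(d_office_hall)}, require {at(bay), open(d_kitchen_bay)}
    → {at(bay), locked(d_office_kitchen), open(d_kitchen_bay), open(d_office_hall)}
  through step 1 (move(hall,bay)): drop {at(bay)}, keep {locked(d_office_kitchen), open(d_kitchen_bay), open(d_office_hall)}, require {at(hall), open(d_bay_hall)}
    → {at(hall), locked(d_office_kitchen), open(d_bay_hall), open(d_kitchen_bay), open(d_office_hall)}

== RESULT ==
["at(hall)", "locked(d_office_kitchen)", "open(d_bay_hall)", "open(d_kitchen_bay)", "open(d_office_hall)"]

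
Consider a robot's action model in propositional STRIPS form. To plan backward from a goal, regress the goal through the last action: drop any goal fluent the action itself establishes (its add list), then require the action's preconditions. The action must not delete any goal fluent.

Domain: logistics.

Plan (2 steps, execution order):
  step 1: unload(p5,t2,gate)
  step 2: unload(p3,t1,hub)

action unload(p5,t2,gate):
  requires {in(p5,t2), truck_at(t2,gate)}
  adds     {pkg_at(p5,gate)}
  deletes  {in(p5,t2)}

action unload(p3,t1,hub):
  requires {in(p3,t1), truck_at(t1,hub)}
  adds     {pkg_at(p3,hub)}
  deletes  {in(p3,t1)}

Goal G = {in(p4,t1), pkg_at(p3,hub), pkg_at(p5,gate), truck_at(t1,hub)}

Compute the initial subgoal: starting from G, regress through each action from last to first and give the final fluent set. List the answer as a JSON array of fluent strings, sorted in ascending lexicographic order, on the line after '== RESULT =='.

Work backward from the goal:
  through step 2 (unload(p3,t1,hub)): drop {pkg_at(p3,hub)}, keep {in(p4,t1), pkg_at(p5,gate), truck_at(t1,hub)}, require {in(p3,t1), truck_at(t1,hub)}
    → {in(p3,t1), in(p4,t1), pkg_at(p5,gate), truck_at(t1,hub)}
  through step 1 (unload(p5,t2,gate)): drop {pkg_at(p5,gate)}, keep {in(p3,t1), in(p4,t1), truck_at(t1,hub)}, require {in(p5,t2), truck_at(t2,gate)}
    → {in(p3,t1), in(p4,t1), in(p5,t2), truck_at(t1,hub), truck_at(t2,gate)}

== RESULT ==
["in(p3,t1)", "in(p4,t1)", "in(p5,t2)", "truck_at(t1,hub)", "truck_at(t2,gate)"]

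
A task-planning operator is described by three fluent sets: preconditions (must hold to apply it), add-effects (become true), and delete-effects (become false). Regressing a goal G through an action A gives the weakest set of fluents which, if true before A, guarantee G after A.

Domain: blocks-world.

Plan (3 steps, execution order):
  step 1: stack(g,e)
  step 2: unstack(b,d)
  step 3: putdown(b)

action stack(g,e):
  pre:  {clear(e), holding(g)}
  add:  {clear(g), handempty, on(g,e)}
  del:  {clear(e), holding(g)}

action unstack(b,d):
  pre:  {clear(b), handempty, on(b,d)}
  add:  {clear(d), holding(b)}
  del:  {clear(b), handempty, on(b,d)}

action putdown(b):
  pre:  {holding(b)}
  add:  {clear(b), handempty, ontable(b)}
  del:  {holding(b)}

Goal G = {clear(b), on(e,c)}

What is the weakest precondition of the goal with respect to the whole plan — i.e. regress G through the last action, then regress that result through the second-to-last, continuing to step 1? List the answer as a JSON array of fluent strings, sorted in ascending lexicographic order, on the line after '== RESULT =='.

Regress step by step:
  through step 3 (putdown(b)): drop {clear(b)}, keep {on(e,c)}, require {holding(b)}
    → {holding(b), on(e,c)}
  through step 2 (unstack(b,d)): drop {holding(b)}, keep {on(e,c)}, require {clear(b), handempty, on(b,d)}
    → {clear(b), handempty, on(b,d), on(e,c)}
  through step 1 (stack(g,e)): drop {handempty}, keep {clear(b), on(b,d), on(e,c)}, require {clear(e), holding(g)}
    → {clear(b), clear(e), holding(g), on(b,d), on(e,c)}

== RESULT ==
["clear(b)", "clear(e)", "holding(g)", "on(b,d)", "on(e,c)"]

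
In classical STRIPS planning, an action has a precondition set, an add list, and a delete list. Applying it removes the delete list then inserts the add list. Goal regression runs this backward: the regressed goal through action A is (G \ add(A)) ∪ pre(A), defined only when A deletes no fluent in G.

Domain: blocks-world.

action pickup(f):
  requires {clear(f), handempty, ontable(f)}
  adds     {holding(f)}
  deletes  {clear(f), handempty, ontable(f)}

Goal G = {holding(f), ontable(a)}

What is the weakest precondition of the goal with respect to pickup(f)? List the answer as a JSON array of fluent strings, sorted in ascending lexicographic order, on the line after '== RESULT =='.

Regress:
  G ∩ del = {}  (empty — regression defined)
  G \ add = {holding(f), ontable(a)} \ {holding(f)} = {ontable(a)}
  ∪ pre   = {ontable(a)} ∪ {clear(f), handempty, ontable(f)}
          = {clear(f), handempty, ontable(a), ontable(f)}

== RESULT ==
["clear(f)", "handempty", "ontable(a)", "ontable(f)"]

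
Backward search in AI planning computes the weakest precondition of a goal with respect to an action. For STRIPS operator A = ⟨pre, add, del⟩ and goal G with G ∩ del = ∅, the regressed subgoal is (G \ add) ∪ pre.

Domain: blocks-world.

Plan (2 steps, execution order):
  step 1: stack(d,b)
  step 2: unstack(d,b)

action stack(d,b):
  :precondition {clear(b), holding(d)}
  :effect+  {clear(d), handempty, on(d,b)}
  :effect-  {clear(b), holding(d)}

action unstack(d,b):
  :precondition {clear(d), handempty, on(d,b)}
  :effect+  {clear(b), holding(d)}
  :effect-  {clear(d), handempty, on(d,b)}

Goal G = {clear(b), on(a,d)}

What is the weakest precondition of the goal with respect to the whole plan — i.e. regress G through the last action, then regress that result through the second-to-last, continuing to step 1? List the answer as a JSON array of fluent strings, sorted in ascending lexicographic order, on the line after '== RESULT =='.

Regress step by step:
  through step 2 (unstack(d,b)): drop {clear(b)}, keep {on(a,d)}, require {clear(d), handempty, on(d,b)}
    → {clear(d), handempty, on(a,d), on(d,b)}
  through step 1 (stack(d,b)): drop {clear(d), handempty, on(d,b)}, keep {on(a,d)}, require {clear(b), holding(d)}
    → {clear(b), holding(d), on(a,d)}

== RESULT ==
["clear(b)", "holding(d)", "on(a,d)"]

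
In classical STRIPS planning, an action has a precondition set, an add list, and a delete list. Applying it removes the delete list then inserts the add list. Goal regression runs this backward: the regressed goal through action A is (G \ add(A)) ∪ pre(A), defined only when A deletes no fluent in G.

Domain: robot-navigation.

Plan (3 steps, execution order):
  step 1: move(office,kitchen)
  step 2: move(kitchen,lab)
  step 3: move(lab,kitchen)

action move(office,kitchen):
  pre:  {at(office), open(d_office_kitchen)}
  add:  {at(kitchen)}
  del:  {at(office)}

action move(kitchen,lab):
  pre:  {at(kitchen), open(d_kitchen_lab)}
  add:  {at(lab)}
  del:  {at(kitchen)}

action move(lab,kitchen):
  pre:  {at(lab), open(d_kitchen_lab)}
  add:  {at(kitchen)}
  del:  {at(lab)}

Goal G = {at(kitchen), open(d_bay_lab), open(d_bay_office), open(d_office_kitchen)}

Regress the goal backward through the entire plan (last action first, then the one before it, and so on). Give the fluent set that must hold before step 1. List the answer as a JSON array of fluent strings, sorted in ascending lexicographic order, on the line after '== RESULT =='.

Work backward from the goal:
  through step 3 (move(lab,kitchen)): drop {at(kitchen)}, keep {open(d_bay_lab), open(d_bay_office), open(d_office_kitchen)}, require {at(lab), open(d_kitchen_lab)}
    → {at(lab), open(d_bay_lab), open(d_bay_office), open(d_kitchen_lab), open(d_office_kitchen)}
  through step 2 (move(kitchen,lab)): drop {at(lab)}, keep {open(d_bay_lab), open(d_bay_office), open(d_kitchen_lab), open(d_office_kitchen)}, require {at(kitchen), open(d_kitchen_lab)}
    → {at(kitchen), open(d_bay_lab), open(d_bay_office), open(d_kitchen_lab), open(d_office_kitchen)}
  through step 1 (move(office,kitchen)): drop {at(kitchen)}, keep {open(d_bay_lab), open(d_bay_office), open(d_kitchen_lab), open(d_office_kitchen)}, require {at(office), open(d_office_kitchen)}
    → {at(office), open(d_bay_lab), open(d_bay_office), open(d_kitchen_lab), open(d_office_kitchen)}

== RESULT ==
["at(office)", "open(d_bay_lab)", "open(d_bay_office)", "open(d_kitchen_lab)", "open(d_office_kitchen)"]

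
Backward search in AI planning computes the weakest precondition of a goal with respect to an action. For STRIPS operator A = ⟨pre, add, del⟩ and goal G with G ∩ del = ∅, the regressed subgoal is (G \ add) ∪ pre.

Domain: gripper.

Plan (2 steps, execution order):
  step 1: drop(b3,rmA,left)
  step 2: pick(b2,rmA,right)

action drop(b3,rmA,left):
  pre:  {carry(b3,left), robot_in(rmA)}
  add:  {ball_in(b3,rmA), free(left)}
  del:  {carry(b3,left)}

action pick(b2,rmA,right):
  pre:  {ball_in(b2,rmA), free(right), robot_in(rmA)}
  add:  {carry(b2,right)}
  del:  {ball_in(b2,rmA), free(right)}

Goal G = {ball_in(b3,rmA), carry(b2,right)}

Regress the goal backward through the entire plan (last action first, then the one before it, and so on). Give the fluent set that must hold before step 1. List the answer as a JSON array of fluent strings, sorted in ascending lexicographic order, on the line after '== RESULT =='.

Work backward from the goal:
  through step 2 (pick(b2,rmA,right)): drop {carry(b2,right)}, keep {ball_in(b3,rmA)}, require {ball_in(b2,rmA), free(right), robot_in(rmA)}
    → {ball_in(b2,rmA), ball_in(b3,rmA), free(right), robot_in(rmA)}
  through step 1 (drop(b3,rmA,left)): drop {ball_in(b3,rmA)}, keep {ball_in(b2,rmA), free(right), robot_in(rmA)}, require {carry(b3,left), robot_in(rmA)}
    → {ball_in(b2,rmA), carry(b3,left), free(right), robot_in(rmA)}

== RESULT ==
["ball_in(b2,rmA)", "carry(b3,left)", "free(right)", "robot_in(rmA)"]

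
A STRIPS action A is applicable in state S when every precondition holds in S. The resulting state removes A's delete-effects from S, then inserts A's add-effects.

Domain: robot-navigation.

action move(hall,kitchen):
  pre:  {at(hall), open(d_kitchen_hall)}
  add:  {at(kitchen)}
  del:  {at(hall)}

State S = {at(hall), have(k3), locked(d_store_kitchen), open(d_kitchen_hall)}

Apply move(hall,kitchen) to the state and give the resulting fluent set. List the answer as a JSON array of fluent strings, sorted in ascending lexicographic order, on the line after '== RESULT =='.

Progress:
  pre ⊆ S: {at(hall), open(d_kitchen_hall)} ⊆ S  — applicable
  S \ del = {have(k3), locked(d_store_kitchen), open(d_kitchen_hall)}
  ∪ add   = {at(kitchen), have(k3), locked(d_store_kitchen), open(d_kitchen_hall)}

== RESULT ==
["at(kitchen)", "have(k3)", "locked(d_store_kitchen)", "open(d_kitchen_hall)"]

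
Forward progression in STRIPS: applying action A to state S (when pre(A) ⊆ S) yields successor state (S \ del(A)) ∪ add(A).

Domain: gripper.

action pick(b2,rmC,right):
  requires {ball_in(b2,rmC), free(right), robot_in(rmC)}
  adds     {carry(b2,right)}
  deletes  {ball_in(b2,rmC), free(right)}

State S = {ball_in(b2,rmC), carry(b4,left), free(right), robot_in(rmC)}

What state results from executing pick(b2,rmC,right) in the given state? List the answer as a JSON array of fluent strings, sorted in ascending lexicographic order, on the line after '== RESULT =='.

Progress:
  pre ⊆ S: {ball_in(b2,rmC), free(right), robot_in(rmC)} ⊆ S  — applicable
  S \ del = {carry(b4,left), robot_in(rmC)}
  ∪ add   = {carry(b2,right), carry(b4,left), robot_in(rmC)}

== RESULT ==
["carry(b2,right)", "carry(b4,left)", "robot_in(rmC)"]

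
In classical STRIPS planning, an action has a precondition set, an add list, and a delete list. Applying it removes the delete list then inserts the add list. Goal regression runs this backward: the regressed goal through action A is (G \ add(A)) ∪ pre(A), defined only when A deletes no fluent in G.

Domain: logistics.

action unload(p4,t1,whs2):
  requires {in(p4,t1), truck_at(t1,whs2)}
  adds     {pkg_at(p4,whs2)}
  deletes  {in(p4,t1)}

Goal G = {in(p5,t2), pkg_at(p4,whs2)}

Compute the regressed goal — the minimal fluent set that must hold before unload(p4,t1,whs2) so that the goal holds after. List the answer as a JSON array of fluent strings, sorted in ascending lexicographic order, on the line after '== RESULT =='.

Compute (G \ add) ∪ pre:
  G ∩ del = {}  (empty — regression defined)
  G \ add = {in(p5,t2), pkg_at(p4,whs2)} \ {pkg_at(p4,whs2)} = {in(p5,t2)}
  ∪ pre   = {in(p5,t2)} ∪ {in(p4,t1), truck_at(t1,whs2)}
          = {in(p4,t1), in(p5,t2), truck_at(t1,whs2)}

== RESULT ==
["in(p4,t1)", "in(p5,t2)", "truck_at(t1,whs2)"]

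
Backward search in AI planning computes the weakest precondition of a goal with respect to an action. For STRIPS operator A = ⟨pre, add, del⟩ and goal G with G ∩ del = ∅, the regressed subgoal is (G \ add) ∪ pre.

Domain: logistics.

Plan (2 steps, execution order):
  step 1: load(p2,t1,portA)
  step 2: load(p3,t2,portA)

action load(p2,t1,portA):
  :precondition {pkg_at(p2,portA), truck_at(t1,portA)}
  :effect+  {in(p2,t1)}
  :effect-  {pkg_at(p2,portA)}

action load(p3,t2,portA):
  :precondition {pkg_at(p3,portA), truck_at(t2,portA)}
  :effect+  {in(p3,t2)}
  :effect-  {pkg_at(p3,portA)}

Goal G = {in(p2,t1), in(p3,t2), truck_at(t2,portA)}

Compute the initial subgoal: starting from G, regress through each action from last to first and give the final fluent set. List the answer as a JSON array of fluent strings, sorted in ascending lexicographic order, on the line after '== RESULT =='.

Work backward from the goal:
  through step 2 (load(p3,t2,portA)): drop {in(p3,t2)}, keep {in(p2,t1), truck_at(t2,portA)}, require {pkg_at(p3,portA), truck_at(t2,portA)}
    → {in(p2,t1), pkg_at(p3,portA), truck_at(t2,portA)}
  through step 1 (load(p2,t1,portA)): drop {in(p2,t1)}, keep {pkg_at(p3,portA), truck_at(t2,portA)}, require {pkg_at(p2,portA), truck_at(t1,portA)}
    → {pkg_at(p2,portA), pkg_at(p3,portA), truck_at(t1,portA), truck_at(t2,portA)}

== RESULT ==
["pkg_at(p2,portA)", "pkg_at(p3,portA)", "truck_at(t1,portA)", "truck_at(t2,portA)"]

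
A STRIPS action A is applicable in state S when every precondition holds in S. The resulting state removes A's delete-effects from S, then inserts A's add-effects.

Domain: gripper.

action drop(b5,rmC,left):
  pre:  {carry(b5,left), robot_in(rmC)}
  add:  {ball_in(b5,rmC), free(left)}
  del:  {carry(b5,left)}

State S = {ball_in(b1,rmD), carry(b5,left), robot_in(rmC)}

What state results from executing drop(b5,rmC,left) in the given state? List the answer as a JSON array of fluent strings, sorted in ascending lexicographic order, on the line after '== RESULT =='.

Compute (S \ del) ∪ add:
  pre ⊆ S: {carry(b5,left), robot_in(rmC)} ⊆ S  — applicable
  S \ del = {ball_in(b1,rmD), robot_in(rmC)}
  ∪ add   = {ball_in(b1,rmD), ball_in(b5,rmC), free(left), robot_in(rmC)}

== RESULT ==
["ball_in(b1,rmD)", "ball_in(b5,rmC)", "free(left)", "robot_in(rmC)"]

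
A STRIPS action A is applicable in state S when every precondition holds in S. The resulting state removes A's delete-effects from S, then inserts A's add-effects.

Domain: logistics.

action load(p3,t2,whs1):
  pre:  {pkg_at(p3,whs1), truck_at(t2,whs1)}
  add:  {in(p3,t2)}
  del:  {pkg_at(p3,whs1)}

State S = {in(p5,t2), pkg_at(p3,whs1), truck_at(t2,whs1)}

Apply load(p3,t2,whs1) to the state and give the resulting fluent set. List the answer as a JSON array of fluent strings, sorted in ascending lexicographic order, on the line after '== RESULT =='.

Progress:
  pre ⊆ S: {pkg_at(p3,whs1), truck_at(t2,whs1)} ⊆ S  — applicable
  S \ del = {in(p5,t2), truck_at(t2,whs1)}
  ∪ add   = {in(p3,t2), in(p5,t2), truck_at(t2,whs1)}

== RESULT ==
["in(p3,t2)", "in(p5,t2)", "truck_at(t2,whs1)"]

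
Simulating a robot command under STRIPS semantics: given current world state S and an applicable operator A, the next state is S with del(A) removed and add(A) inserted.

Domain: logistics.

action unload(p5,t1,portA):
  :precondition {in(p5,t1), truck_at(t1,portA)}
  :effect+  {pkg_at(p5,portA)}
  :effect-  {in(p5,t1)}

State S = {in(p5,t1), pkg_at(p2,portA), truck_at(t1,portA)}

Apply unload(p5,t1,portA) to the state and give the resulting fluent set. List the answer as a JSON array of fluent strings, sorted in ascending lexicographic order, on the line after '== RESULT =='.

Compute (S \ del) ∪ add:
  pre ⊆ S: {in(p5,t1), truck_at(t1,portA)} ⊆ S  — applicable
  S \ del = {pkg_at(p2,portA), truck_at(t1,portA)}
  ∪ add   = {pkg_at(p2,portA), pkg_at(p5,portA), truck_at(t1,portA)}

== RESULT ==
["pkg_at(p2,portA)", "pkg_at(p5,portA)", "truck_at(t1,portA)"]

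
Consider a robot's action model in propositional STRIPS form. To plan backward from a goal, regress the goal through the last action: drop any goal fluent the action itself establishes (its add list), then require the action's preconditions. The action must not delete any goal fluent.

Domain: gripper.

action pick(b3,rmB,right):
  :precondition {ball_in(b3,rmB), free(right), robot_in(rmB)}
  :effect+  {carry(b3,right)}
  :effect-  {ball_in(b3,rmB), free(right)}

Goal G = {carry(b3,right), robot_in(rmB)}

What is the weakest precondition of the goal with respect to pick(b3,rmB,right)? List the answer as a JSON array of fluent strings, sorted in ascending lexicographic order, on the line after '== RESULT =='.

Regress:
  G ∩ del = {}  (empty — regression defined)
  G \ add = {carry(b3,right), robot_in(rmB)} \ {carry(b3,right)} = {robot_in(rmB)}
  ∪ pre   = {robot_in(rmB)} ∪ {ball_in(b3,rmB), free(right), robot_in(rmB)}
          = {ball_in(b3,rmB), free(right), robot_in(rmB)}

== RESULT ==
["ball_in(b3,rmB)", "free(right)", "robot_in(rmB)"]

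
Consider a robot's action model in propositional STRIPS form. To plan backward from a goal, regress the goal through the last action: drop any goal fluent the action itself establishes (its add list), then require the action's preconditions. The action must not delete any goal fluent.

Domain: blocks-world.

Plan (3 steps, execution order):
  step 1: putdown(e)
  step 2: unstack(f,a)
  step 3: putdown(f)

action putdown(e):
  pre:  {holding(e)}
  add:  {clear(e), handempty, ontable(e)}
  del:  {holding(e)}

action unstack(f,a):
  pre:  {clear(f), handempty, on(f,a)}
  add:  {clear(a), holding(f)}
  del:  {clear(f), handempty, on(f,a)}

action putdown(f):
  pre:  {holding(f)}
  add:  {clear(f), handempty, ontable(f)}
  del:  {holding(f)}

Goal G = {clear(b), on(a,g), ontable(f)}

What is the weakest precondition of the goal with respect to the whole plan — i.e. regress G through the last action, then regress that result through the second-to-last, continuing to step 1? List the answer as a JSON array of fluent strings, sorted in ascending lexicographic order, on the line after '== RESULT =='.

Regress step by step:
  through step 3 (putdown(f)): drop {ontable(f)}, keep {clear(b), on(a,g)}, require {holding(f)}
    → {clear(b), holding(f), on(a,g)}
  through step 2 (unstack(f,a)): drop {holding(f)}, keep {clear(b), on(a,g)}, require {clear(f), handempty, on(f,a)}
    → {clear(b), clear(f), handempty, on(a,g), on(f,a)}
  through step 1 (putdown(e)): drop {handempty}, keep {clear(b), clear(f), on(a,g), on(f,a)}, require {holding(e)}
    → {clear(b), clear(f), holding(e), on(a,g), on(f,a)}

== RESULT ==
["clear(b)", "clear(f)", "holding(e)", "on(a,g)", "on(f,a)"]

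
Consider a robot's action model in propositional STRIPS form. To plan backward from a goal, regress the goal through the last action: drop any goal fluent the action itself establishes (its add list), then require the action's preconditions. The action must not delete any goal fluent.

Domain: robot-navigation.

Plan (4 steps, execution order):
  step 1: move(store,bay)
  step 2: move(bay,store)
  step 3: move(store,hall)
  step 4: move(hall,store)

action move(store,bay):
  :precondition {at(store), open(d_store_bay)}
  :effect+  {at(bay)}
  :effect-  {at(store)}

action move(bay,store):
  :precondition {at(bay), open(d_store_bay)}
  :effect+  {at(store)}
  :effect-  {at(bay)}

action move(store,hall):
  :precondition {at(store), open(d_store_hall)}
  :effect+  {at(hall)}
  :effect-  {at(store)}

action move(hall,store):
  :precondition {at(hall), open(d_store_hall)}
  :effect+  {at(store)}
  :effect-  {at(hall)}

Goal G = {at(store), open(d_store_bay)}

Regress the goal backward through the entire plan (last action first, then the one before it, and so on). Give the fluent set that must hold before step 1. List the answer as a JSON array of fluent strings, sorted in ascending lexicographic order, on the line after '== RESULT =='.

Regress step by step:
  through step 4 (move(hall,store)): drop {at(store)}, keep {open(d_store_bay)}, require {at(hall), open(d_store_hall)}
    → {at(hall), open(d_store_bay), open(d_store_hall)}
  through step 3 (move(store,hall)): drop {at(hall)}, keep {open(d_store_bay), open(d_store_hall)}, require {at(store), open(d_store_hall)}
    → {at(store), open(d_store_bay), open(d_store_hall)}
  through step 2 (move(bay,store)): drop {at(store)}, keep {open(d_store_bay), open(d_store_hall)}, require {at(bay), open(d_store_bay)}
    → {at(bay), open(d_store_bay), open(d_store_hall)}
  through step 1 (move(store,bay)): drop {at(bay)}, keep {open(d_store_bay), open(d_store_hall)}, require {at(store), open(d_store_bay)}
    → {at(store), open(d_store_bay), open(d_store_hall)}

== RESULT ==
["at(store)", "open(d_store_bay)", "open(d_store_hall)"]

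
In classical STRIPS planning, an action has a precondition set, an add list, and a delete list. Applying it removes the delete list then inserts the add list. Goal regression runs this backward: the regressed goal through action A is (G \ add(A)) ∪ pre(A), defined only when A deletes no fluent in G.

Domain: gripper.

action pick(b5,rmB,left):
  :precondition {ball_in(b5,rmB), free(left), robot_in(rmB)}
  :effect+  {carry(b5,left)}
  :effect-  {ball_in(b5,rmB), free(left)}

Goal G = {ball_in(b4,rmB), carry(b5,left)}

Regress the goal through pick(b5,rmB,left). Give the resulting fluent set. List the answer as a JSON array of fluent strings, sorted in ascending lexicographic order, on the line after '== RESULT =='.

Compute (G \ add) ∪ pre:
  G ∩ del = {}  (empty — regression defined)
  G \ add = {ball_in(b4,rmB), carry(b5,left)} \ {carry(b5,left)} = {ball_in(b4,rmB)}
  ∪ pre   = {ball_in(b4,rmB)} ∪ {ball_in(b5,rmB), free(left), robot_in(rmB)}
          = {ball_in(b4,rmB), ball_in(b5,rmB), free(left), robot_in(rmB)}

== RESULT ==
["ball_in(b4,rmB)", "ball_in(b5,rmB)", "free(left)", "robot_in(rmB)"]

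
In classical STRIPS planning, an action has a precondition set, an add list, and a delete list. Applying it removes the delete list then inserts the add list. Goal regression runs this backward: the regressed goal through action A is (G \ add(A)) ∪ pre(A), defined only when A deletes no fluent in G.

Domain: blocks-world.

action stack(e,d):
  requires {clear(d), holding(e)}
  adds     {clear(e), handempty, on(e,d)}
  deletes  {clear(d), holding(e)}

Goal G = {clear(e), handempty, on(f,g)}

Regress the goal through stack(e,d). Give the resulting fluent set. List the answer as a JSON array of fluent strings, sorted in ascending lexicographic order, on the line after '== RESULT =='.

Regress:
  G ∩ del = {}  (empty — regression defined)
  G \ add = {clear(e), handempty, on(f,g)} \ {clear(e), handempty, on(e,d)} = {on(f,g)}
  ∪ pre   = {on(f,g)} ∪ {clear(d), holding(e)}
          = {clear(d), holding(e), on(f,g)}

== RESULT ==
["clear(d)", "holding(e)", "on(f,g)"]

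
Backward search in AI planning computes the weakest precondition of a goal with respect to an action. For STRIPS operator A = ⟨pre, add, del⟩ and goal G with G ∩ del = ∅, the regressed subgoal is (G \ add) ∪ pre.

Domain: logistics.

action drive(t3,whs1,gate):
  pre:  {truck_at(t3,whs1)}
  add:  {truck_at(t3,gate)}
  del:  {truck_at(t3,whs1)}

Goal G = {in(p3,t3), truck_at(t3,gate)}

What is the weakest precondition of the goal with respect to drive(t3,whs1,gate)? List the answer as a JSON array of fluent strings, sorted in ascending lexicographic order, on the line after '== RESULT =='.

Regress:
  G ∩ del = {}  (empty — regression defined)
  G \ add = {in(p3,t3), truck_at(t3,gate)} \ {truck_at(t3,gate)} = {in(p3,t3)}
  ∪ pre   = {in(p3,t3)} ∪ {truck_at(t3,whs1)}
          = {in(p3,t3), truck_at(t3,whs1)}

== RESULT ==
["in(p3,t3)", "truck_at(t3,whs1)"]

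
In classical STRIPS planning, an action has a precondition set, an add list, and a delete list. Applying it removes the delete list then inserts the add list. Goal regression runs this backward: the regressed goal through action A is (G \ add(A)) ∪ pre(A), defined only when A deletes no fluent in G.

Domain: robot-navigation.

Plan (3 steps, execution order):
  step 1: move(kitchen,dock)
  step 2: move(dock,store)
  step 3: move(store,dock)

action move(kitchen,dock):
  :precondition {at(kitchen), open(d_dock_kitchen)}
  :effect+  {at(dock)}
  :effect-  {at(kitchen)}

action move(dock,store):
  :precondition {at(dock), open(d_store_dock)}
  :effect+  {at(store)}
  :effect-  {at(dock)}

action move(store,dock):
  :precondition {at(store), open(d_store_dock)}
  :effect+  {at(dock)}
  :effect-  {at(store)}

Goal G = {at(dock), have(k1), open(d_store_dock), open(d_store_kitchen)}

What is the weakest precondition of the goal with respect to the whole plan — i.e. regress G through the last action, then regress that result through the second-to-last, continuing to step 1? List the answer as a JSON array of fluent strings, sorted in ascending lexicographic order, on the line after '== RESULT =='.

Regress step by step:
  through step 3 (move(store,dock)): drop {at(dock)}, keep {have(k1), open(d_store_dock), open(d_store_kitchen)}, require {at(store), open(d_store_dock)}
    → {at(store), have(k1), open(d_store_dock), open(d_store_kitchen)}
  through step 2 (move(dock,store)): drop {at(store)}, keep {have(k1), open(d_store_dock), open(d_store_kitchen)}, require {at(dock), open(d_store_dock)}
    → {at(dock), have(k1), open(d_store_dock), open(d_store_kitchen)}
  through step 1 (move(kitchen,dock)): drop {at(dock)}, keep {have(k1), open(d_store_dock), open(d_store_kitchen)}, require {at(kitchen), open(d_dock_kitchen)}
    → {at(kitchen), have(k1), open(d_dock_kitchen), open(d_store_dock), open(d_store_kitchen)}

== RESULT ==
["at(kitchen)", "have(k1)", "open(d_dock_kitchen)", "open(d_store_dock)", "open(d_store_kitchen)"]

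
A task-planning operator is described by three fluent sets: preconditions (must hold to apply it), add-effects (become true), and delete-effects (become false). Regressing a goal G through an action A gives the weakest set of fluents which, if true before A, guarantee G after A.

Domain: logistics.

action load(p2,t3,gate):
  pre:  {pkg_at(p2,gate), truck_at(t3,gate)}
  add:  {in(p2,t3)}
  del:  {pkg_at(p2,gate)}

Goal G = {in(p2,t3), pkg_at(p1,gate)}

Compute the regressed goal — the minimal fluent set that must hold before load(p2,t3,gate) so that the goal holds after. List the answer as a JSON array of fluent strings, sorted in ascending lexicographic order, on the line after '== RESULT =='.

Regress:
  G ∩ del = {}  (empty — regression defined)
  G \ add = {in(p2,t3), pkg_at(p1,gate)} \ {in(p2,t3)} = {pkg_at(p1,gate)}
  ∪ pre   = {pkg_at(p1,gate)} ∪ {pkg_at(p2,gate), truck_at(t3,gate)}
          = {pkg_at(p1,gate), pkg_at(p2,gate), truck_at(t3,gate)}

== RESULT ==
["pkg_at(p1,gate)", "pkg_at(p2,gate)", "truck_at(t3,gate)"]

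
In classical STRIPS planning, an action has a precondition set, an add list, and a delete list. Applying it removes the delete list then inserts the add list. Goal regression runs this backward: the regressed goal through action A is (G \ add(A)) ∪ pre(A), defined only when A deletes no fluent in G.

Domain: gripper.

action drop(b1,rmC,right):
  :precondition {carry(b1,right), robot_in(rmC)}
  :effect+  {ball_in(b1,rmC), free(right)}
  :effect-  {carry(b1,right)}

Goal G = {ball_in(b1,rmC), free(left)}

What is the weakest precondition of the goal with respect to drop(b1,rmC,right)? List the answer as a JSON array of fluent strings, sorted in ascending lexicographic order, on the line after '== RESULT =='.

Compute (G \ add) ∪ pre:
  G ∩ del = {}  (empty — regression defined)
  G \ add = {ball_in(b1,rmC), free(left)} \ {ball_in(b1,rmC), free(right)} = {free(left)}
  ∪ pre   = {free(left)} ∪ {carry(b1,right), robot_in(rmC)}
          = {carry(b1,right), free(left), robot_in(rmC)}

== RESULT ==
["carry(b1,right)", "free(left)", "robot_in(rmC)"]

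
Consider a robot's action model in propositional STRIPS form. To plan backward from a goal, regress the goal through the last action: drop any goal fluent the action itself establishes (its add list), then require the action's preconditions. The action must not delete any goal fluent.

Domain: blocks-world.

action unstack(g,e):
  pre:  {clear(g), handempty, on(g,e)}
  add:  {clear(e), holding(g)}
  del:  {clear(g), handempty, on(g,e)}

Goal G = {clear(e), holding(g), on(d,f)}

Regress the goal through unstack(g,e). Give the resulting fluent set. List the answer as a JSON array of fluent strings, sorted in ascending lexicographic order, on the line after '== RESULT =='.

Regress:
  G ∩ del = {}  (empty — regression defined)
  G \ add = {clear(e), holding(g), on(d,f)} \ {clear(e), holding(g)} = {on(d,f)}
  ∪ pre   = {on(d,f)} ∪ {clear(g), handempty, on(g,e)}
          = {clear(g), handempty, on(d,f), on(g,e)}

== RESULT ==
["clear(g)", "handempty", "on(d,f)", "on(g,e)"]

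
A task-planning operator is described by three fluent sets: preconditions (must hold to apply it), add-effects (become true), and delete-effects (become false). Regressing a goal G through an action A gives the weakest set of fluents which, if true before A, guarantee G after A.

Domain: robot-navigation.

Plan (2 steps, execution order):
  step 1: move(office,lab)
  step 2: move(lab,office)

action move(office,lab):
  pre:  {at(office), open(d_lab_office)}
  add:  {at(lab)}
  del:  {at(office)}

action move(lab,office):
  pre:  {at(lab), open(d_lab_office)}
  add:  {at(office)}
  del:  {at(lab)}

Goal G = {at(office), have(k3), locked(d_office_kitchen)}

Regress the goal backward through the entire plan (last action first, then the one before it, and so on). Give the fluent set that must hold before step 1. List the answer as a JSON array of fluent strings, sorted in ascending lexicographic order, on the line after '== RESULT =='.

Work backward from the goal:
  through step 2 (move(lab,office)): drop {at(office)}, keep {have(k3), locked(d_office_kitchen)}, require {at(lab), open(d_lab_office)}
    → {at(lab), have(k3), locked(d_office_kitchen), open(d_lab_office)}
  through step 1 (move(office,lab)): drop {at(lab)}, keep {have(k3), locked(d_office_kitchen), open(d_lab_office)}, require {at(office), open(d_lab_office)}
    → {at(office), have(k3), locked(d_office_kitchen), open(d_lab_office)}

== RESULT ==
["at(office)", "have(k3)", "locked(d_office_kitchen)", "open(d_lab_office)"]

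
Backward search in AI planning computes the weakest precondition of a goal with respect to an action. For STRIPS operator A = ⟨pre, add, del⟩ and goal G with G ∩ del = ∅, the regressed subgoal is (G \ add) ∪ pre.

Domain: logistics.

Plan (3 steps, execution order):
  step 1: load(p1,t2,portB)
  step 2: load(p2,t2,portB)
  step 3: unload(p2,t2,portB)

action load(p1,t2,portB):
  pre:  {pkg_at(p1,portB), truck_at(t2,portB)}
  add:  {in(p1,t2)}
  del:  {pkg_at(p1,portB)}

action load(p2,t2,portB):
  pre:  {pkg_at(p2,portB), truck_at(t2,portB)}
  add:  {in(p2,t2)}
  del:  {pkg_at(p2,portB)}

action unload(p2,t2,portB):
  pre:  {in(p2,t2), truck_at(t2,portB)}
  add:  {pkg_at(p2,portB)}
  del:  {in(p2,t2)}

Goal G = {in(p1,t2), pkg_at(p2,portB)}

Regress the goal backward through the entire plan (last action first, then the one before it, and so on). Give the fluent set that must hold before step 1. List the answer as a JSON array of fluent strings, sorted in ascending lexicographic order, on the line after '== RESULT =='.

Regress step by step:
  through step 3 (unload(p2,t2,portB)): drop {pkg_at(p2,portB)}, keep {in(p1,t2)}, require {in(p2,t2), truck_at(t2,portB)}
    → {in(p1,t2), in(p2,t2), truck_at(t2,portB)}
  through step 2 (load(p2,t2,portB)): drop {in(p2,t2)}, keep {in(p1,t2), truck_at(t2,portB)}, require {pkg_at(p2,portB), truck_at(t2,portB)}
    → {in(p1,t2), pkg_at(p2,portB), truck_at(t2,portB)}
  through step 1 (load(p1,t2,portB)): drop {in(p1,t2)}, keep {pkg_at(p2,portB), truck_at(t2,portB)}, require {pkg_at(p1,portB), truck_at(t2,portB)}
    → {pkg_at(p1,portB), pkg_at(p2,portB), truck_at(t2,portB)}

== RESULT ==
["pkg_at(p1,portB)", "pkg_at(p2,portB)", "truck_at(t2,portB)"]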